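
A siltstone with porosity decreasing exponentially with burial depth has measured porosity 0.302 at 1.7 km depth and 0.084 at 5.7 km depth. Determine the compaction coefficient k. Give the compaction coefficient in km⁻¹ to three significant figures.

Athy: φ(z) = φ₀ e^(−kz) ⇒ φ₁/φ₂ = e^{k(z₂−z₁)} ⇒ k = ln(φ₁/φ₂)/(z₂−z₁)
k = ln(0.302/0.084) / (5.7 − 1.7) = ln(3.595) / 4 = 1.2796 / 4 = 0.3199 km⁻¹

0.320 km⁻¹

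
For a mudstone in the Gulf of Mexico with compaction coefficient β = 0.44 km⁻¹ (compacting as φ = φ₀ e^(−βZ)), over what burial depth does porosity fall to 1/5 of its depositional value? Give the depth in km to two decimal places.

φ/φ₀ = 1/5 ⇒ exp(−β·Z) = 1/5 ⇒ Z = ln(5) / β
Z = 1.6094 / 0.44 = 3.658 km

3.66 km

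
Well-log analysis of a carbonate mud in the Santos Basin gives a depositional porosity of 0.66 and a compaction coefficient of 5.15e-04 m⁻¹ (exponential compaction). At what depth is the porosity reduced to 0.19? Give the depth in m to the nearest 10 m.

2420 m

Working in km (1 km = 1000 m; k in km⁻¹ = k in m⁻¹ × 1000):
Invert Athy's law: z = ln(φ₀/φ) / k
z = ln(0.66/0.19) / 0.515 = ln(3.474) / 0.515 = 1.2452 / 0.515 = 2.418 km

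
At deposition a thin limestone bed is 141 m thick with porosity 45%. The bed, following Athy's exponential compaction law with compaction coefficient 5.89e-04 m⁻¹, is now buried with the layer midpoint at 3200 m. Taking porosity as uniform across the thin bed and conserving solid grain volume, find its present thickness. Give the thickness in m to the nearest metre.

Working in km (1 km = 1000 m; β in km⁻¹ = β in m⁻¹ × 1000):
Porosity at 3.2 km: φ = 0.45·exp(−0.589×3.2) = 0.0683
Solid-volume conservation: h(1−φ) = h₀(1−φ₀) ⇒ h = h₀·(1−φ₀)/(1−φ)
h = 0.141 × (1 − 0.45)/(1 − 0.0683) = 0.141 × 0.5903 = 0.0832 km

83 m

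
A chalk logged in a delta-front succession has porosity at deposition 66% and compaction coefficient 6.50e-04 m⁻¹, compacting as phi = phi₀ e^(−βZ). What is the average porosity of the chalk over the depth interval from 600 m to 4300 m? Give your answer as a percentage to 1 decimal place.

16.9%

Working in km (1 km = 1000 m; β in km⁻¹ = β in m⁻¹ × 1000):
⟨phi⟩ = (1/(Z₂−Z₁)) ∫ phi₀ e^(−βZ) dZ = phi₀·(e^(−β·Z₁) − e^(−β·Z₂)) / (β·(Z₂−Z₁))
e^(−0.65×0.6) = 0.6771; e^(−0.65×4.3) = 0.0611
⟨phi⟩ = 0.66 × (0.6771 − 0.0611) / (0.65 × 3.7) = 0.66 × 0.2561 = 0.1690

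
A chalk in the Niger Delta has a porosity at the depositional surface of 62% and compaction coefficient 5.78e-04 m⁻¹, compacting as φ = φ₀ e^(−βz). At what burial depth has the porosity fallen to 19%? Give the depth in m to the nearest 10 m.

2050 m

Working in km (1 km = 1000 m; β in km⁻¹ = β in m⁻¹ × 1000):
Invert Athy's law: z = ln(φ₀/φ) / β
z = ln(0.62/0.19) / 0.578 = ln(3.263) / 0.578 = 1.1827 / 0.578 = 2.046 km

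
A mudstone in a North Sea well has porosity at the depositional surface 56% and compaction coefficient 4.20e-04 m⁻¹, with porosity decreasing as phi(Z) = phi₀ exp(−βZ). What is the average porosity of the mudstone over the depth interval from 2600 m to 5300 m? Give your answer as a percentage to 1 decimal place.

11.2%

Working in km (1 km = 1000 m; β in km⁻¹ = β in m⁻¹ × 1000):
⟨phi⟩ = (1/(Z₂−Z₁)) ∫ phi₀ e^(−βZ) dZ = phi₀·(e^(−β·Z₁) − e^(−β·Z₂)) / (β·(Z₂−Z₁))
e^(−0.42×2.6) = 0.3355; e^(−0.42×5.3) = 0.1080
⟨phi⟩ = 0.56 × (0.3355 − 0.1080) / (0.42 × 2.7) = 0.56 × 0.2007 = 0.1124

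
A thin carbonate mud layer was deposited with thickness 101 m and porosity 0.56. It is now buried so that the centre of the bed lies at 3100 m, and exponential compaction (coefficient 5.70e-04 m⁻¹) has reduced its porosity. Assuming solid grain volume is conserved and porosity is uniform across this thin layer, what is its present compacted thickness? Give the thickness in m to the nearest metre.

Working in km (1 km = 1000 m; β in km⁻¹ = β in m⁻¹ × 1000):
Porosity at 3.1 km: phi = 0.56·exp(−0.57×3.1) = 0.0957
Solid-volume conservation: h(1−phi) = h₀(1−phi₀) ⇒ h = h₀·(1−phi₀)/(1−phi)
h = 0.101 × (1 − 0.56)/(1 − 0.0957) = 0.101 × 0.4865 = 0.0491 km

49 m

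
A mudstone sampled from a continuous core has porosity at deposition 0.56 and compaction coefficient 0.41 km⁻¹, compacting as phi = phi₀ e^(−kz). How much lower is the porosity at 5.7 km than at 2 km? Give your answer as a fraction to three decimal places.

0.193

phi(2) = 0.56·e^(−0.41×2) = 0.2466
phi(5.7) = 0.56·e^(−0.41×5.7) = 0.0541
Δphi = 0.2466 − 0.0541 = 0.1925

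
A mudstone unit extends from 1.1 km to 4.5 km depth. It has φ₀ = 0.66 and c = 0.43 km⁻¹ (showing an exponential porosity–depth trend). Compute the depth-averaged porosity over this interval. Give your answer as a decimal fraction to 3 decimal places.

0.216

⟨φ⟩ = (1/(d₂−d₁)) ∫ φ₀ e^(−cd) dd = φ₀·(e^(−c·d₁) − e^(−c·d₂)) / (c·(d₂−d₁))
e^(−0.43×1.1) = 0.6231; e^(−0.43×4.5) = 0.1444
⟨φ⟩ = 0.66 × (0.6231 − 0.1444) / (0.43 × 3.4) = 0.66 × 0.3274 = 0.2161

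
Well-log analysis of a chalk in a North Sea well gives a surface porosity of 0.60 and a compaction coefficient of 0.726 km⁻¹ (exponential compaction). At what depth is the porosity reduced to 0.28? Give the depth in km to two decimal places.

1.05 km

Invert Athy's law: z = ln(n₀/n) / β
z = ln(0.6/0.28) / 0.726 = ln(2.143) / 0.726 = 0.7621 / 0.726 = 1.050 km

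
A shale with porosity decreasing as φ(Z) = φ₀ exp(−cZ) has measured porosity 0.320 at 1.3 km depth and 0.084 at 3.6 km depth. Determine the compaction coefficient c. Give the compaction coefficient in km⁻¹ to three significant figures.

Athy: φ(Z) = φ₀ e^(−cZ) ⇒ φ₁/φ₂ = e^{c(Z₂−Z₁)} ⇒ c = ln(φ₁/φ₂)/(Z₂−Z₁)
c = ln(0.32/0.084) / (3.6 − 1.3) = ln(3.81) / 2.3 = 1.3375 / 2.3 = 0.5815 km⁻¹

0.582 km⁻¹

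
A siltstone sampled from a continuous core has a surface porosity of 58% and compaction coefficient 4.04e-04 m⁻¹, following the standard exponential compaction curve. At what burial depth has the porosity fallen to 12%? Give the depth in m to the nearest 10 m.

3900 m

Working in km (1 km = 1000 m; β in km⁻¹ = β in m⁻¹ × 1000):
Invert Athy's law: Z = ln(phi₀/phi) / β
Z = ln(0.58/0.12) / 0.404 = ln(4.833) / 0.404 = 1.5755 / 0.404 = 3.900 km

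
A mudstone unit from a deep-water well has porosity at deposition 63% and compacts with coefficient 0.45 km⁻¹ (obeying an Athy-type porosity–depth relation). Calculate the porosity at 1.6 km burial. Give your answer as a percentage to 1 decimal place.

30.7%

n = n₀·exp(−c·z) = 0.63 × exp(−0.45 × 1.6) = 0.63 × exp(−0.72)
  = 0.63 × 0.4868 = 0.3067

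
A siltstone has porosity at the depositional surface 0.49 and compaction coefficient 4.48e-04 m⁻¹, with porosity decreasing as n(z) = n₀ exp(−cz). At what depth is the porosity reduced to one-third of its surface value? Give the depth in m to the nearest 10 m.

2450 m

Working in km (1 km = 1000 m; c in km⁻¹ = c in m⁻¹ × 1000):
n/n₀ = 1/3 ⇒ exp(−c·z) = 1/3 ⇒ z = ln(3) / c
z = 1.0986 / 0.448 = 2.452 km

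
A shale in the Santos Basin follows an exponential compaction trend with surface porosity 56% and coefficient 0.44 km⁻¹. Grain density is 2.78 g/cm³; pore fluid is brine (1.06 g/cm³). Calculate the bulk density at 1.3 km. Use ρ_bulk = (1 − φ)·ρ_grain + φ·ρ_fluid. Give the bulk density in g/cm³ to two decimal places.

2.24 g/cm³

Porosity at depth: n = 0.56·exp(−0.44×1.3) = 0.56×0.5644 = 0.3161
Bulk density: ρ_b = (1−n)ρ_g + n·ρ_f = 0.6839×2.78 + 0.3161×1.06
       = 1.901 + 0.335 = 2.236 g/cm³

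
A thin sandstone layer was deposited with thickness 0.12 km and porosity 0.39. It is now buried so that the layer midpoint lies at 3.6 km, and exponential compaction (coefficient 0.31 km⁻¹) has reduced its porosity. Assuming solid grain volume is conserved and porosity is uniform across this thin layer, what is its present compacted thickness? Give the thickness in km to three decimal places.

Porosity at 3.6 km: φ = 0.39·exp(−0.31×3.6) = 0.1278
Solid-volume conservation: h(1−φ) = h₀(1−φ₀) ⇒ h = h₀·(1−φ₀)/(1−φ)
h = 0.12 × (1 − 0.39)/(1 − 0.1278) = 0.12 × 0.6993 = 0.0839 km

0.084 km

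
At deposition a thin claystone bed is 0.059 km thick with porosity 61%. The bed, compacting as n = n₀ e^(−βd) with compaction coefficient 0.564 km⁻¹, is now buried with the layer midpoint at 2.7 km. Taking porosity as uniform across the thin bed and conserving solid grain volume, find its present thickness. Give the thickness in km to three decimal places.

Porosity at 2.7 km: n = 0.61·exp(−0.564×2.7) = 0.1330
Solid-volume conservation: h(1−n) = h₀(1−n₀) ⇒ h = h₀·(1−n₀)/(1−n)
h = 0.059 × (1 − 0.61)/(1 − 0.1330) = 0.059 × 0.4498 = 0.0265 km

0.027 km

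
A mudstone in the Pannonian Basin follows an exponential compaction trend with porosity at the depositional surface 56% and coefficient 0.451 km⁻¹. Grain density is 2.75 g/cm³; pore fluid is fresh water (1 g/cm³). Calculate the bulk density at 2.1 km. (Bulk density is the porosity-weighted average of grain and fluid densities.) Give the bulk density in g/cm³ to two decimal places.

2.37 g/cm³

Porosity at depth: φ = 0.56·exp(−0.451×2.1) = 0.56×0.3879 = 0.2172
Bulk density: ρ_b = (1−φ)ρ_g + φ·ρ_f = 0.7828×2.75 + 0.2172×1
       = 2.153 + 0.217 = 2.370 g/cm³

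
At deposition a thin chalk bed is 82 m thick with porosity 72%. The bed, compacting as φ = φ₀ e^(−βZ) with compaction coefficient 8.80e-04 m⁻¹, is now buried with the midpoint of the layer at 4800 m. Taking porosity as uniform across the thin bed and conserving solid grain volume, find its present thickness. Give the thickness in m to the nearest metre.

23 m

Working in km (1 km = 1000 m; β in km⁻¹ = β in m⁻¹ × 1000):
Porosity at 4.8 km: φ = 0.72·exp(−0.88×4.8) = 0.0105
Solid-volume conservation: h(1−φ) = h₀(1−φ₀) ⇒ h = h₀·(1−φ₀)/(1−φ)
h = 0.082 × (1 − 0.72)/(1 − 0.0105) = 0.082 × 0.2830 = 0.0232 km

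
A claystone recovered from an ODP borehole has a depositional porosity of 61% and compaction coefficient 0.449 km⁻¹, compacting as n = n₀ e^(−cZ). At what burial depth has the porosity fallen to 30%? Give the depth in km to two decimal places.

1.58 km

Invert Athy's law: Z = ln(n₀/n) / c
Z = ln(0.61/0.3) / 0.449 = ln(2.033) / 0.449 = 0.7097 / 0.449 = 1.581 km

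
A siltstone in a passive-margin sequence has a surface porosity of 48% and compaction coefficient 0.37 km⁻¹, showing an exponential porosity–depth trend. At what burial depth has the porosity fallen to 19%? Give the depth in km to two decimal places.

2.50 km

Invert Athy's law: z = ln(φ₀/φ) / β
z = ln(0.48/0.19) / 0.37 = ln(2.526) / 0.37 = 0.9268 / 0.37 = 2.505 km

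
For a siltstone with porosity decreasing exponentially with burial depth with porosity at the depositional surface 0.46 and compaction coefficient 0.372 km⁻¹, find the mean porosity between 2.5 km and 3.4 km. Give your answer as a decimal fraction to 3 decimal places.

0.154

⟨phi⟩ = (1/(z₂−z₁)) ∫ phi₀ e^(−βz) dz = phi₀·(e^(−β·z₁) − e^(−β·z₂)) / (β·(z₂−z₁))
e^(−0.372×2.5) = 0.3946; e^(−0.372×3.4) = 0.2823
⟨phi⟩ = 0.46 × (0.3946 − 0.2823) / (0.372 × 0.9) = 0.46 × 0.3353 = 0.1542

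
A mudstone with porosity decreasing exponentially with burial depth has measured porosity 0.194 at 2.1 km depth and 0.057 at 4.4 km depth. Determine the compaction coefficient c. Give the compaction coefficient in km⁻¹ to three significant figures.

0.533 km⁻¹

Athy: φ(Z) = φ₀ e^(−cZ) ⇒ φ₁/φ₂ = e^{c(Z₂−Z₁)} ⇒ c = ln(φ₁/φ₂)/(Z₂−Z₁)
c = ln(0.194/0.057) / (4.4 − 2.1) = ln(3.404) / 2.3 = 1.2248 / 2.3 = 0.5325 km⁻¹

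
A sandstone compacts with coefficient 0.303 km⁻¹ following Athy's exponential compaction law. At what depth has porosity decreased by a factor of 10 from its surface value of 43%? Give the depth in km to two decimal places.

7.60 km

phi/phi₀ = 1/10 ⇒ exp(−β·Z) = 1/10 ⇒ Z = ln(10) / β
Z = 2.3026 / 0.303 = 7.599 km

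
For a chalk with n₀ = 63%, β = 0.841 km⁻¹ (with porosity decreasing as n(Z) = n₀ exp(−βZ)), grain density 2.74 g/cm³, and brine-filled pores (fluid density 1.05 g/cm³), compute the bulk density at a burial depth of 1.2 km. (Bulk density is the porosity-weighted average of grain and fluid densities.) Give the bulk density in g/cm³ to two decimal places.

Porosity at depth: n = 0.63·exp(−0.841×1.2) = 0.63×0.3645 = 0.2296
Bulk density: ρ_b = (1−n)ρ_g + n·ρ_f = 0.7704×2.74 + 0.2296×1.05
       = 2.111 + 0.241 = 2.352 g/cm³

2.35 g/cm³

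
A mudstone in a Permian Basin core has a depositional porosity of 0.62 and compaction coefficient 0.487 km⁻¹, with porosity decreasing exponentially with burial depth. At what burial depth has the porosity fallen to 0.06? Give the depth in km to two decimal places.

4.80 km

Invert Athy's law: d = ln(n₀/n) / β
d = ln(0.62/0.06) / 0.487 = ln(10.33) / 0.487 = 2.3354 / 0.487 = 4.795 km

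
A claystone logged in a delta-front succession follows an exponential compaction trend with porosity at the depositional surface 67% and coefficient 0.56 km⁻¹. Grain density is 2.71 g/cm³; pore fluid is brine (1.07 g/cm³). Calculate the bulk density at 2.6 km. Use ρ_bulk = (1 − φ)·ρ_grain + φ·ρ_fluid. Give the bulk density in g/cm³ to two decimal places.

Porosity at depth: phi = 0.67·exp(−0.56×2.6) = 0.67×0.2332 = 0.1562
Bulk density: ρ_b = (1−phi)ρ_g + phi·ρ_f = 0.8438×2.71 + 0.1562×1.07
       = 2.287 + 0.167 = 2.454 g/cm³

2.45 g/cm³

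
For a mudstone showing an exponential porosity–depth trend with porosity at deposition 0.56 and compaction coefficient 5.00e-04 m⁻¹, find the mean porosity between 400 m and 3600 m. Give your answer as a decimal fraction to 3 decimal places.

Working in km (1 km = 1000 m; β in km⁻¹ = β in m⁻¹ × 1000):
⟨n⟩ = (1/(d₂−d₁)) ∫ n₀ e^(−βd) dd = n₀·(e^(−β·d₁) − e^(−β·d₂)) / (β·(d₂−d₁))
e^(−0.5×0.4) = 0.8187; e^(−0.5×3.6) = 0.1653
⟨n⟩ = 0.56 × (0.8187 − 0.1653) / (0.5 × 3.2) = 0.56 × 0.4084 = 0.2287

0.229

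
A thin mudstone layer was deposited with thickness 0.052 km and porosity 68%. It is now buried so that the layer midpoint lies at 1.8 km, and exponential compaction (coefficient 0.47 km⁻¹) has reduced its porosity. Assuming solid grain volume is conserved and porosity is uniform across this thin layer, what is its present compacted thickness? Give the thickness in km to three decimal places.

0.023 km

Porosity at 1.8 km: n = 0.68·exp(−0.47×1.8) = 0.2918
Solid-volume conservation: h(1−n) = h₀(1−n₀) ⇒ h = h₀·(1−n₀)/(1−n)
h = 0.052 × (1 − 0.68)/(1 − 0.2918) = 0.052 × 0.4519 = 0.0235 km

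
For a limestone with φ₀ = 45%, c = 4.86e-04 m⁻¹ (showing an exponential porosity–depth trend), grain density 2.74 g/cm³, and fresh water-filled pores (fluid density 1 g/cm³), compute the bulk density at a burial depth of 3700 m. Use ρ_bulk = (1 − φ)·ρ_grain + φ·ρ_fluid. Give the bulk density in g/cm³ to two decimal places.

2.61 g/cm³

Working in km (1 km = 1000 m; c in km⁻¹ = c in m⁻¹ × 1000):
Porosity at depth: φ = 0.45·exp(−0.486×3.7) = 0.45×0.1656 = 0.0745
Bulk density: ρ_b = (1−φ)ρ_g + φ·ρ_f = 0.9255×2.74 + 0.0745×1
       = 2.536 + 0.075 = 2.610 g/cm³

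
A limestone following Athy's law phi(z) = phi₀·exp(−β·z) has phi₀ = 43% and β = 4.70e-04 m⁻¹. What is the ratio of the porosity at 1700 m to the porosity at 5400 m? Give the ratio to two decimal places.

Working in km (1 km = 1000 m; β in km⁻¹ = β in m⁻¹ × 1000):
phi(z₁)/phi(z₂) = e^(−β·z₁)/e^(−β·z₂) = e^{β(z₂−z₁)}
= exp(0.47 × 3.7) = exp(1.739) = 5.6916

5.69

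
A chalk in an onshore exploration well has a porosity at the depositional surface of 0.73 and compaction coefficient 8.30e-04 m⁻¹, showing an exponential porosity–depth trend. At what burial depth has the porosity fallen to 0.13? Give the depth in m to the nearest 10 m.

Working in km (1 km = 1000 m; k in km⁻¹ = k in m⁻¹ × 1000):
Invert Athy's law: Z = ln(φ₀/φ) / k
Z = ln(0.73/0.13) / 0.83 = ln(5.615) / 0.83 = 1.7255 / 0.83 = 2.079 km

2080 m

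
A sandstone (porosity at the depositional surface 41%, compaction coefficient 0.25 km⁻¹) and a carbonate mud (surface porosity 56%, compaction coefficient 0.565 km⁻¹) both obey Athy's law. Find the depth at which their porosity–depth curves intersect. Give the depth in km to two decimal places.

0.99 km

Set phi₀ₐ e^(−kₐz) = phi₀ᵦ e^(−kᵦz) ⇒ ln(phi₀ₐ/phi₀ᵦ) = (kₐ − kᵦ)·z
z = ln(0.41/0.56) / (0.25 − 0.565) = -0.3118 / -0.315 = 0.990 km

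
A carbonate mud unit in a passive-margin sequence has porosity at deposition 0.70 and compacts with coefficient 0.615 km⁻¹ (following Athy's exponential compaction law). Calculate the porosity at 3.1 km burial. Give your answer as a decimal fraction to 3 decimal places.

phi = phi₀·exp(−k·d) = 0.7 × exp(−0.615 × 3.1) = 0.7 × exp(−1.907)
  = 0.7 × 0.1486 = 0.1040

0.104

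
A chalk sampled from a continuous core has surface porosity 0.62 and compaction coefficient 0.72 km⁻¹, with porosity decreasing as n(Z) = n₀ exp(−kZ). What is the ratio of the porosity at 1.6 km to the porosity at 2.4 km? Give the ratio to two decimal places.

1.78

n(Z₁)/n(Z₂) = e^(−k·Z₁)/e^(−k·Z₂) = e^{k(Z₂−Z₁)}
= exp(0.72 × 0.8) = exp(0.576) = 1.7789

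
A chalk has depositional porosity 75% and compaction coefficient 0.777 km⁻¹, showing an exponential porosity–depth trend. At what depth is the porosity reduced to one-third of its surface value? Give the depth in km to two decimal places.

n/n₀ = 1/3 ⇒ exp(−k·d) = 1/3 ⇒ d = ln(3) / k
d = 1.0986 / 0.777 = 1.414 km

1.41 km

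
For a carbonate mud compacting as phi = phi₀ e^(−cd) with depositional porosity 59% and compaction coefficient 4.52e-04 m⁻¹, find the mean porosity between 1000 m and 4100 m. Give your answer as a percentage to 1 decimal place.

Working in km (1 km = 1000 m; c in km⁻¹ = c in m⁻¹ × 1000):
⟨phi⟩ = (1/(d₂−d₁)) ∫ phi₀ e^(−cd) dd = phi₀·(e^(−c·d₁) − e^(−c·d₂)) / (c·(d₂−d₁))
e^(−0.452×1) = 0.6364; e^(−0.452×4.1) = 0.1567
⟨phi⟩ = 0.59 × (0.6364 − 0.1567) / (0.452 × 3.1) = 0.59 × 0.3423 = 0.2020

20.2%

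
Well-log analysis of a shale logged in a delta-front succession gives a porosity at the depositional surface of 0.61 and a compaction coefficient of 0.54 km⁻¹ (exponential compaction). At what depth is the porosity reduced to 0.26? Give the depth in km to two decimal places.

Invert Athy's law: z = ln(phi₀/phi) / β
z = ln(0.61/0.26) / 0.54 = ln(2.346) / 0.54 = 0.8528 / 0.54 = 1.579 km

1.58 km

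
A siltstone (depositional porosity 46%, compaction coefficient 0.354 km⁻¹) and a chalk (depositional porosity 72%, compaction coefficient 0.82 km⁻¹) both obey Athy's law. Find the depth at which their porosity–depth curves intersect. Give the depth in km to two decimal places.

Set phi₀ₐ e^(−cₐd) = phi₀ᵦ e^(−cᵦd) ⇒ ln(phi₀ₐ/phi₀ᵦ) = (cₐ − cᵦ)·d
d = ln(0.46/0.72) / (0.354 − 0.82) = -0.4480 / -0.466 = 0.961 km

0.96 km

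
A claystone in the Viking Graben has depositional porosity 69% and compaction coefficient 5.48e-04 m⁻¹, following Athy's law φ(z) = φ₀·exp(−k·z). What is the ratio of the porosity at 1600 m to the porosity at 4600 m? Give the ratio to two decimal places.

5.18

Working in km (1 km = 1000 m; k in km⁻¹ = k in m⁻¹ × 1000):
φ(z₁)/φ(z₂) = e^(−k·z₁)/e^(−k·z₂) = e^{k(z₂−z₁)}
= exp(0.548 × 3) = exp(1.644) = 5.1758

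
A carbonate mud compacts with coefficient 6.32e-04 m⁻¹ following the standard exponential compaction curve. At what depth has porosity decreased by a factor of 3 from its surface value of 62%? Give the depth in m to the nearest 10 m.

1740 m

Working in km (1 km = 1000 m; c in km⁻¹ = c in m⁻¹ × 1000):
φ/φ₀ = 1/3 ⇒ exp(−c·Z) = 1/3 ⇒ Z = ln(3) / c
Z = 1.0986 / 0.632 = 1.738 km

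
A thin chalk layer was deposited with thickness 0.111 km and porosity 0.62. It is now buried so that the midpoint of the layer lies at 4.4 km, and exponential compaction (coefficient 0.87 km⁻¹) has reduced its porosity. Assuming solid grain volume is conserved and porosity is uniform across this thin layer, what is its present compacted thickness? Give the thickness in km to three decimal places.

0.043 km

Porosity at 4.4 km: φ = 0.62·exp(−0.87×4.4) = 0.0135
Solid-volume conservation: h(1−φ) = h₀(1−φ₀) ⇒ h = h₀·(1−φ₀)/(1−φ)
h = 0.111 × (1 − 0.62)/(1 − 0.0135) = 0.111 × 0.3852 = 0.0428 km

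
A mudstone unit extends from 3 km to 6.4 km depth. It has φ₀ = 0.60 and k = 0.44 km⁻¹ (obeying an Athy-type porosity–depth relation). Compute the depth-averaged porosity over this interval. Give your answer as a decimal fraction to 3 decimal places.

0.083

⟨φ⟩ = (1/(z₂−z₁)) ∫ φ₀ e^(−kz) dz = φ₀·(e^(−k·z₁) − e^(−k·z₂)) / (k·(z₂−z₁))
e^(−0.44×3) = 0.2671; e^(−0.44×6.4) = 0.0598
⟨φ⟩ = 0.6 × (0.2671 − 0.0598) / (0.44 × 3.4) = 0.6 × 0.1386 = 0.0831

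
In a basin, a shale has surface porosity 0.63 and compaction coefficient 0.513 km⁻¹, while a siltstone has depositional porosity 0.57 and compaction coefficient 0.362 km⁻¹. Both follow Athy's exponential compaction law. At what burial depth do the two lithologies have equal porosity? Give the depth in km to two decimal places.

Set φ₀ₐ e^(−βₐz) = φ₀ᵦ e^(−βᵦz) ⇒ ln(φ₀ₐ/φ₀ᵦ) = (βₐ − βᵦ)·z
z = ln(0.63/0.57) / (0.513 − 0.362) = 0.1001 / 0.151 = 0.663 km

0.66 km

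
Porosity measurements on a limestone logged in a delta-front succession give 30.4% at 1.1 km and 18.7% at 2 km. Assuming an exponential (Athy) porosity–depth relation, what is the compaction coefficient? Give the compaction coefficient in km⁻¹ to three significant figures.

0.540 km⁻¹

Athy: phi(Z) = phi₀ e^(−kZ) ⇒ phi₁/phi₂ = e^{k(Z₂−Z₁)} ⇒ k = ln(phi₁/phi₂)/(Z₂−Z₁)
k = ln(0.304/0.187) / (2 − 1.1) = ln(1.626) / 0.9 = 0.4859 / 0.9 = 0.5399 km⁻¹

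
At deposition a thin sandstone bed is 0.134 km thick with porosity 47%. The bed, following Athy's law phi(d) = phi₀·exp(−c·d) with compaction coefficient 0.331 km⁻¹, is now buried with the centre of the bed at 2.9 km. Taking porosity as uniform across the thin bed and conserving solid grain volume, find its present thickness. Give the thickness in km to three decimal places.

Porosity at 2.9 km: phi = 0.47·exp(−0.331×2.9) = 0.1800
Solid-volume conservation: h(1−phi) = h₀(1−phi₀) ⇒ h = h₀·(1−phi₀)/(1−phi)
h = 0.134 × (1 − 0.47)/(1 − 0.1800) = 0.134 × 0.6463 = 0.0866 km

0.087 km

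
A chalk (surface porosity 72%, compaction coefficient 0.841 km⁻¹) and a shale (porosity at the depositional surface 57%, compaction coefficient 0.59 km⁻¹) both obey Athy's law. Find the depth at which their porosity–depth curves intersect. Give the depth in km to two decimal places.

Set φ₀ₐ e^(−βₐz) = φ₀ᵦ e^(−βᵦz) ⇒ ln(φ₀ₐ/φ₀ᵦ) = (βₐ − βᵦ)·z
z = ln(0.72/0.57) / (0.841 − 0.59) = 0.2336 / 0.251 = 0.931 km

0.93 km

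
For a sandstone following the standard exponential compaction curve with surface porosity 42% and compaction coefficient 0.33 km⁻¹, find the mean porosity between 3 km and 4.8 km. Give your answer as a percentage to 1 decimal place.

⟨φ⟩ = (1/(z₂−z₁)) ∫ φ₀ e^(−βz) dz = φ₀·(e^(−β·z₁) − e^(−β·z₂)) / (β·(z₂−z₁))
e^(−0.33×3) = 0.3716; e^(−0.33×4.8) = 0.2052
⟨φ⟩ = 0.42 × (0.3716 − 0.2052) / (0.33 × 1.8) = 0.42 × 0.2802 = 0.1177

11.8%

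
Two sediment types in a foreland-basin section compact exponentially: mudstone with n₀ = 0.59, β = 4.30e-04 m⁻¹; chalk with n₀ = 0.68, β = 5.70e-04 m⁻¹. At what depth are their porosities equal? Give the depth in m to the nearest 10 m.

Working in km (1 km = 1000 m; β in km⁻¹ = β in m⁻¹ × 1000):
Set n₀ₐ e^(−βₐz) = n₀ᵦ e^(−βᵦz) ⇒ ln(n₀ₐ/n₀ᵦ) = (βₐ − βᵦ)·z
z = ln(0.59/0.68) / (0.43 − 0.57) = -0.1420 / -0.14 = 1.014 km

1010 m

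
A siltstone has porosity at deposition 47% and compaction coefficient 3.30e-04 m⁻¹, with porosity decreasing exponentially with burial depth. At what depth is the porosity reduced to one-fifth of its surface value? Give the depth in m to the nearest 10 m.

4880 m

Working in km (1 km = 1000 m; c in km⁻¹ = c in m⁻¹ × 1000):
φ/φ₀ = 1/5 ⇒ exp(−c·z) = 1/5 ⇒ z = ln(5) / c
z = 1.6094 / 0.33 = 4.877 km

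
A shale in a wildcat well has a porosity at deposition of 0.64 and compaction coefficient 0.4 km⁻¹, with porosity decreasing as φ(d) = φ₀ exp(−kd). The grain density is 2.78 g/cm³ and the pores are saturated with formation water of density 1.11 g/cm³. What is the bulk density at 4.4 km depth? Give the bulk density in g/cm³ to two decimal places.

Porosity at depth: φ = 0.64·exp(−0.4×4.4) = 0.64×0.1720 = 0.1101
Bulk density: ρ_b = (1−φ)ρ_g + φ·ρ_f = 0.8899×2.78 + 0.1101×1.11
       = 2.474 + 0.122 = 2.596 g/cm³

2.60 g/cm³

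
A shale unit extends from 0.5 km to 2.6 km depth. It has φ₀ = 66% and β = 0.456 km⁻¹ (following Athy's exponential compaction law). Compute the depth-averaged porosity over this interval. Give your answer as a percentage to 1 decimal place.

33.8%

⟨φ⟩ = (1/(d₂−d₁)) ∫ φ₀ e^(−βd) dd = φ₀·(e^(−β·d₁) − e^(−β·d₂)) / (β·(d₂−d₁))
e^(−0.456×0.5) = 0.7961; e^(−0.456×2.6) = 0.3056
⟨φ⟩ = 0.66 × (0.7961 − 0.3056) / (0.456 × 2.1) = 0.66 × 0.5123 = 0.3381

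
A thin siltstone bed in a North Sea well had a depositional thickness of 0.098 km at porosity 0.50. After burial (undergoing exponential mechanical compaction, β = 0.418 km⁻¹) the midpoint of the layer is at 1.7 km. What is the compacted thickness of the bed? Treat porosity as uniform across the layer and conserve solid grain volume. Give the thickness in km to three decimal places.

0.065 km

Porosity at 1.7 km: φ = 0.5·exp(−0.418×1.7) = 0.2457
Solid-volume conservation: h(1−φ) = h₀(1−φ₀) ⇒ h = h₀·(1−φ₀)/(1−φ)
h = 0.098 × (1 − 0.5)/(1 − 0.2457) = 0.098 × 0.6628 = 0.0650 km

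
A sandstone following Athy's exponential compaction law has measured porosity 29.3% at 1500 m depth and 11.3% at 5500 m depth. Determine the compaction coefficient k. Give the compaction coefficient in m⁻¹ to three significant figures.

0.000238 m⁻¹

Working in km (1 km = 1000 m; k in km⁻¹ = k in m⁻¹ × 1000):
Athy: n(z) = n₀ e^(−kz) ⇒ n₁/n₂ = e^{k(z₂−z₁)} ⇒ k = ln(n₁/n₂)/(z₂−z₁)
k = ln(0.293/0.113) / (5.5 − 1.5) = ln(2.593) / 4 = 0.9528 / 4 = 0.2382 km⁻¹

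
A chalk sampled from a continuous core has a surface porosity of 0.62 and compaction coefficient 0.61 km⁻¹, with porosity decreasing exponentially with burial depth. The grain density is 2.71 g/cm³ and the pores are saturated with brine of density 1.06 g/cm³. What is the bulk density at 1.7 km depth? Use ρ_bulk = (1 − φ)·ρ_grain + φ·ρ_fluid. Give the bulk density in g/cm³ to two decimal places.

Porosity at depth: n = 0.62·exp(−0.61×1.7) = 0.62×0.3545 = 0.2198
Bulk density: ρ_b = (1−n)ρ_g + n·ρ_f = 0.7802×2.71 + 0.2198×1.06
       = 2.114 + 0.233 = 2.347 g/cm³

2.35 g/cm³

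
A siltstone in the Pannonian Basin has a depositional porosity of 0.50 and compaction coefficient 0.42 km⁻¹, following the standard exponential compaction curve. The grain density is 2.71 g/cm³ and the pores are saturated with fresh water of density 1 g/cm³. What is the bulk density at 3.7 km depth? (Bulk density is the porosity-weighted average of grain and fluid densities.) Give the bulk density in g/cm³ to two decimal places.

2.53 g/cm³

Porosity at depth: φ = 0.5·exp(−0.42×3.7) = 0.5×0.2114 = 0.1057
Bulk density: ρ_b = (1−φ)ρ_g + φ·ρ_f = 0.8943×2.71 + 0.1057×1
       = 2.424 + 0.106 = 2.529 g/cm³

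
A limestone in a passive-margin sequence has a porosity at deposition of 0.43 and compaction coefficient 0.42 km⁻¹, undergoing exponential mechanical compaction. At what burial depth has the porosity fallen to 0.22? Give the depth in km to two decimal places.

Invert Athy's law: z = ln(phi₀/phi) / k
z = ln(0.43/0.22) / 0.42 = ln(1.955) / 0.42 = 0.6702 / 0.42 = 1.596 km

1.60 km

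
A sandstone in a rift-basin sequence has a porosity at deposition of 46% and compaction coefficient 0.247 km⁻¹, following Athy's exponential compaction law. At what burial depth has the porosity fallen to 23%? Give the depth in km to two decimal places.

Invert Athy's law: Z = ln(φ₀/φ) / β
Z = ln(0.46/0.23) / 0.247 = ln(2) / 0.247 = 0.6931 / 0.247 = 2.806 km

2.81 km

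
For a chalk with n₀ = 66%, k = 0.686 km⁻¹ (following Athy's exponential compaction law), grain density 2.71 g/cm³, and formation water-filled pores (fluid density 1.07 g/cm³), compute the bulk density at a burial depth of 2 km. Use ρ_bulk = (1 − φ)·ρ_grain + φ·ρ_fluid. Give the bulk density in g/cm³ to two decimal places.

Porosity at depth: n = 0.66·exp(−0.686×2) = 0.66×0.2536 = 0.1674
Bulk density: ρ_b = (1−n)ρ_g + n·ρ_f = 0.8326×2.71 + 0.1674×1.07
       = 2.256 + 0.179 = 2.436 g/cm³

2.44 g/cm³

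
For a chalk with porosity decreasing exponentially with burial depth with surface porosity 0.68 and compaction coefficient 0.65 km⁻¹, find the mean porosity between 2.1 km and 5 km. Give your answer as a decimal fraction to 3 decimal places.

0.078

⟨phi⟩ = (1/(d₂−d₁)) ∫ phi₀ e^(−cd) dd = phi₀·(e^(−c·d₁) − e^(−c·d₂)) / (c·(d₂−d₁))
e^(−0.65×2.1) = 0.2554; e^(−0.65×5) = 0.0388
⟨phi⟩ = 0.68 × (0.2554 − 0.0388) / (0.65 × 2.9) = 0.68 × 0.1149 = 0.0781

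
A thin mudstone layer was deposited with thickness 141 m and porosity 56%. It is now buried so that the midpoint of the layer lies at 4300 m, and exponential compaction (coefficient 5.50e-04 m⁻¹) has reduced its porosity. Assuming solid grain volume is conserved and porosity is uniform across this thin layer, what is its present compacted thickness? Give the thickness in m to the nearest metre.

65 m

Working in km (1 km = 1000 m; c in km⁻¹ = c in m⁻¹ × 1000):
Porosity at 4.3 km: phi = 0.56·exp(−0.55×4.3) = 0.0526
Solid-volume conservation: h(1−phi) = h₀(1−phi₀) ⇒ h = h₀·(1−phi₀)/(1−phi)
h = 0.141 × (1 − 0.56)/(1 − 0.0526) = 0.141 × 0.4644 = 0.0655 km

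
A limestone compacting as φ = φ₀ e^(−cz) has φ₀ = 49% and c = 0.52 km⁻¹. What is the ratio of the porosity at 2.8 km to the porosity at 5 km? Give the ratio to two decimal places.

φ(z₁)/φ(z₂) = e^(−c·z₁)/e^(−c·z₂) = e^{c(z₂−z₁)}
= exp(0.52 × 2.2) = exp(1.144) = 3.1393

3.14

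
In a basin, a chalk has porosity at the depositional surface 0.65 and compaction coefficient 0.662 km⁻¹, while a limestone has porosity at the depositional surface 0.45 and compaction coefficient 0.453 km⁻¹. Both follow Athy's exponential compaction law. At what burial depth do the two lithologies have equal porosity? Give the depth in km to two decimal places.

Set n₀ₐ e^(−cₐZ) = n₀ᵦ e^(−cᵦZ) ⇒ ln(n₀ₐ/n₀ᵦ) = (cₐ − cᵦ)·Z
Z = ln(0.65/0.45) / (0.662 − 0.453) = 0.3677 / 0.209 = 1.759 km

1.76 km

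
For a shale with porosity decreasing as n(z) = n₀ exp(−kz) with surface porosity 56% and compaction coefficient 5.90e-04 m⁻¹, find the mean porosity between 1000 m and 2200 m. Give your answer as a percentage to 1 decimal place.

22.2%

Working in km (1 km = 1000 m; k in km⁻¹ = k in m⁻¹ × 1000):
⟨n⟩ = (1/(z₂−z₁)) ∫ n₀ e^(−kz) dz = n₀·(e^(−k·z₁) − e^(−k·z₂)) / (k·(z₂−z₁))
e^(−0.59×1) = 0.5543; e^(−0.59×2.2) = 0.2731
⟨n⟩ = 0.56 × (0.5543 − 0.2731) / (0.59 × 1.2) = 0.56 × 0.3972 = 0.2225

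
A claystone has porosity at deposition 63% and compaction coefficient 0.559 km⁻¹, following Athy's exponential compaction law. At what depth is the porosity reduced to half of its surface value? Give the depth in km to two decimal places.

φ/φ₀ = 1/2 ⇒ exp(−c·d) = 1/2 ⇒ d = ln(2) / c
d = 0.6931 / 0.559 = 1.240 km

1.24 km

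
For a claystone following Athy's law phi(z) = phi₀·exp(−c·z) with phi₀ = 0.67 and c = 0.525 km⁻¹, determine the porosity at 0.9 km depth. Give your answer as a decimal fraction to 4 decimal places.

0.4177

phi = phi₀·exp(−c·z) = 0.67 × exp(−0.525 × 0.9) = 0.67 × exp(−0.4725)
  = 0.67 × 0.6234 = 0.4177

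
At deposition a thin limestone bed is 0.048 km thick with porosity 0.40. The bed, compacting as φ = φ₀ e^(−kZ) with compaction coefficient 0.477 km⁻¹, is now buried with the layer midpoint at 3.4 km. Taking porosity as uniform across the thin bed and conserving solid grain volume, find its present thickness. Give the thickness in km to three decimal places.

0.031 km

Porosity at 3.4 km: φ = 0.4·exp(−0.477×3.4) = 0.0790
Solid-volume conservation: h(1−φ) = h₀(1−φ₀) ⇒ h = h₀·(1−φ₀)/(1−φ)
h = 0.048 × (1 − 0.4)/(1 − 0.0790) = 0.048 × 0.6515 = 0.0313 km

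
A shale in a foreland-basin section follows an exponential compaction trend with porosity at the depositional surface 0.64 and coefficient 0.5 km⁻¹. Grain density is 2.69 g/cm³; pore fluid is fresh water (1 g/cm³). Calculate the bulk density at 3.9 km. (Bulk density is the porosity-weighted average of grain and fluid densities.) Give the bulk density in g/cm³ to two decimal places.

Porosity at depth: φ = 0.64·exp(−0.5×3.9) = 0.64×0.1423 = 0.0911
Bulk density: ρ_b = (1−φ)ρ_g + φ·ρ_f = 0.9089×2.69 + 0.0911×1
       = 2.445 + 0.091 = 2.536 g/cm³

2.54 g/cm³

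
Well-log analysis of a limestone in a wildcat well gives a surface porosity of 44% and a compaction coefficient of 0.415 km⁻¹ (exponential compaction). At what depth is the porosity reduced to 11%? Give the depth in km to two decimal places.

Invert Athy's law: Z = ln(n₀/n) / k
Z = ln(0.44/0.11) / 0.415 = ln(4) / 0.415 = 1.3863 / 0.415 = 3.340 km

3.34 km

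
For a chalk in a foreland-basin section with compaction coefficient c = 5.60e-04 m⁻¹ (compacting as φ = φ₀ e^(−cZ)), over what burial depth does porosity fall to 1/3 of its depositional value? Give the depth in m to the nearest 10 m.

1960 m

Working in km (1 km = 1000 m; c in km⁻¹ = c in m⁻¹ × 1000):
φ/φ₀ = 1/3 ⇒ exp(−c·Z) = 1/3 ⇒ Z = ln(3) / c
Z = 1.0986 / 0.56 = 1.962 km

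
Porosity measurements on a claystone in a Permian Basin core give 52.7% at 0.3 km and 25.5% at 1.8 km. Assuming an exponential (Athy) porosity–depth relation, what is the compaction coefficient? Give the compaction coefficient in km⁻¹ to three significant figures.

0.484 km⁻¹

Athy: phi(Z) = phi₀ e^(−kZ) ⇒ phi₁/phi₂ = e^{k(Z₂−Z₁)} ⇒ k = ln(phi₁/phi₂)/(Z₂−Z₁)
k = ln(0.527/0.255) / (1.8 − 0.3) = ln(2.067) / 1.5 = 0.7259 / 1.5 = 0.484 km⁻¹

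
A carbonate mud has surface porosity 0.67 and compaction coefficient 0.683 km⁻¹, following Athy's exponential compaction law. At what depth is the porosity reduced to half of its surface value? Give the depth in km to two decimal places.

1.01 km

phi/phi₀ = 1/2 ⇒ exp(−β·d) = 1/2 ⇒ d = ln(2) / β
d = 0.6931 / 0.683 = 1.015 km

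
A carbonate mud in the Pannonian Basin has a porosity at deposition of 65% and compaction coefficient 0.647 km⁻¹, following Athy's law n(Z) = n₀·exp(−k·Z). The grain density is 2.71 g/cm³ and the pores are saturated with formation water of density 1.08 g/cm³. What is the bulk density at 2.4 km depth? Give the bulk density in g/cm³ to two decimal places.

2.49 g/cm³

Porosity at depth: n = 0.65·exp(−0.647×2.4) = 0.65×0.2117 = 0.1376
Bulk density: ρ_b = (1−n)ρ_g + n·ρ_f = 0.8624×2.71 + 0.1376×1.08
       = 2.337 + 0.149 = 2.486 g/cm³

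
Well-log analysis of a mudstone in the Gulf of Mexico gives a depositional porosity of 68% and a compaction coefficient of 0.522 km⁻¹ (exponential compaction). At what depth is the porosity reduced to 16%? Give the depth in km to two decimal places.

Invert Athy's law: d = ln(φ₀/φ) / β
d = ln(0.68/0.16) / 0.522 = ln(4.25) / 0.522 = 1.4469 / 0.522 = 2.772 km

2.77 km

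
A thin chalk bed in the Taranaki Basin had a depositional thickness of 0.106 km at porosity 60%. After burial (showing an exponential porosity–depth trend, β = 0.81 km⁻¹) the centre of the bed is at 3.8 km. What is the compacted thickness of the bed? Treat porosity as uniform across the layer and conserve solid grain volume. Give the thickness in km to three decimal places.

0.044 km

Porosity at 3.8 km: φ = 0.6·exp(−0.81×3.8) = 0.0276
Solid-volume conservation: h(1−φ) = h₀(1−φ₀) ⇒ h = h₀·(1−φ₀)/(1−φ)
h = 0.106 × (1 − 0.6)/(1 − 0.0276) = 0.106 × 0.4114 = 0.0436 km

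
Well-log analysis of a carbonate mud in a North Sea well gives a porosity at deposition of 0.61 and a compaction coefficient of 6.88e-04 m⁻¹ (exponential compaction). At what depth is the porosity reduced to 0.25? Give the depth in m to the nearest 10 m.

1300 m

Working in km (1 km = 1000 m; c in km⁻¹ = c in m⁻¹ × 1000):
Invert Athy's law: z = ln(φ₀/φ) / c
z = ln(0.61/0.25) / 0.688 = ln(2.44) / 0.688 = 0.8920 / 0.688 = 1.297 km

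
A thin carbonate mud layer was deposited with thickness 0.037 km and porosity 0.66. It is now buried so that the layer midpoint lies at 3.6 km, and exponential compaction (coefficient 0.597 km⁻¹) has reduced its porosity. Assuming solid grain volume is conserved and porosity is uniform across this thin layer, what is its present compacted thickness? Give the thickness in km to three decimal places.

0.014 km

Porosity at 3.6 km: φ = 0.66·exp(−0.597×3.6) = 0.0769
Solid-volume conservation: h(1−φ) = h₀(1−φ₀) ⇒ h = h₀·(1−φ₀)/(1−φ)
h = 0.037 × (1 − 0.66)/(1 − 0.0769) = 0.037 × 0.3683 = 0.0136 km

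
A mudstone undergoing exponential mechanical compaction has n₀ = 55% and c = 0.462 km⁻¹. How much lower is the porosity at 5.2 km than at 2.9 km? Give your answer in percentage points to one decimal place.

9.4 percentage points

n(2.9) = 0.55·e^(−0.462×2.9) = 0.1440
n(5.2) = 0.55·e^(−0.462×5.2) = 0.0498
Δn = 0.1440 − 0.0498 = 0.0943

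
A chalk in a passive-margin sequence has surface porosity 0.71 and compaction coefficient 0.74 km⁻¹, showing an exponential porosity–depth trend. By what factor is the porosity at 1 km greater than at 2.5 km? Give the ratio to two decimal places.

φ(Z₁)/φ(Z₂) = e^(−c·Z₁)/e^(−c·Z₂) = e^{c(Z₂−Z₁)}
= exp(0.74 × 1.5) = exp(1.11) = 3.0344

3.03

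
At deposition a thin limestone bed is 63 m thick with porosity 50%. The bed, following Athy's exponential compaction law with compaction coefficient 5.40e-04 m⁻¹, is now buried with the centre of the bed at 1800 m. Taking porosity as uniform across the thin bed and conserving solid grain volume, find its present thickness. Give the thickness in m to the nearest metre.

39 m

Working in km (1 km = 1000 m; c in km⁻¹ = c in m⁻¹ × 1000):
Porosity at 1.8 km: n = 0.5·exp(−0.54×1.8) = 0.1892
Solid-volume conservation: h(1−n) = h₀(1−n₀) ⇒ h = h₀·(1−n₀)/(1−n)
h = 0.063 × (1 − 0.5)/(1 − 0.1892) = 0.063 × 0.6166 = 0.0388 km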